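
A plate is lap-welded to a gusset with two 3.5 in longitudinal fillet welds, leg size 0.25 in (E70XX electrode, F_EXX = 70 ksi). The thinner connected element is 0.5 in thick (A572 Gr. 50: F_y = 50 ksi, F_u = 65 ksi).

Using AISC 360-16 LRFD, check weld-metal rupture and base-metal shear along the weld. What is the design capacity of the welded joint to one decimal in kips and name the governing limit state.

39.0 kips (weld metal governs)

Weld metal: throat = 0.707×0.25 = 0.17675 in, L = 2×3.5 = 7 in. φR_n = 0.75 × 0.6 × 70 × 0.17675 × 7 = 39.0 kips.
Base metal shear (0.5 in plate): yield φR_n = 1.0×0.6×50×0.5×7 = 105.0 kips; rupture φR_n = 0.75×0.6×65×0.5×7 = 102.4 kips; take 102.4 kips (rupture).
Governing: min(39.0, 102.4) = 39.0 kips → weld metal.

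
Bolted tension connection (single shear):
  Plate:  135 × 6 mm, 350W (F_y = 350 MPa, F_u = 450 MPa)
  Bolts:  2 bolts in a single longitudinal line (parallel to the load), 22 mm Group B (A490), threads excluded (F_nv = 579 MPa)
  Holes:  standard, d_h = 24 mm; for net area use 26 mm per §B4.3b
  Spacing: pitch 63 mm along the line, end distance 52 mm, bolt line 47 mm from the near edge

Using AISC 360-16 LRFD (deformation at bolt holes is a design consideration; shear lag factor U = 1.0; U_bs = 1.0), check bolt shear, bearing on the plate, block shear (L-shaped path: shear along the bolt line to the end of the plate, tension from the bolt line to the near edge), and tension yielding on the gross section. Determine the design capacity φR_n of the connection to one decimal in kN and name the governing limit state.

161.2 kN (block shear governs)

Bolt shear: A_b = π(22)²/4 = 380.13 mm². φR_n = 0.75 × 579 × 380.13 × 2 × 1 = 330.1 kN.
Bearing (6 mm plate, F_u = 450 MPa): end bolts L_c = 52 − 24/2 = 40, R_n = min(1.2×40×6×450, 2.4×22×6×450) = 129.6 kN/bolt; interior L_c = 63 − 24 = 39, R_n = 126.36 kN/bolt. φR_n = 0.75 × (1×129.6 + 1×126.36) = 192.0 kN.
Block shear: shear path 1×[52+1×63] = 1×115 mm, A_gv = 690, A_nv = 1×(115 − 1.5×26)×6 = 456 mm²; tension to near edge: (47 − 0.5×26)×6 = 204 mm². R_n = min(0.6×450×456, 0.6×350×690) + 1.0×450×204 = min(123.12, 144.9) + 91.8 = 214.92 kN. φR_n = 0.75 × 214.92 = 161.2 kN.
Tension yield (gross): A_g = 135×6 = 810 mm². φR_n = 0.90 × 350 × 810 = 255.2 kN.
Governing: min(330.1, 192.0, 161.2, 255.2) = 161.2 kN → block shear.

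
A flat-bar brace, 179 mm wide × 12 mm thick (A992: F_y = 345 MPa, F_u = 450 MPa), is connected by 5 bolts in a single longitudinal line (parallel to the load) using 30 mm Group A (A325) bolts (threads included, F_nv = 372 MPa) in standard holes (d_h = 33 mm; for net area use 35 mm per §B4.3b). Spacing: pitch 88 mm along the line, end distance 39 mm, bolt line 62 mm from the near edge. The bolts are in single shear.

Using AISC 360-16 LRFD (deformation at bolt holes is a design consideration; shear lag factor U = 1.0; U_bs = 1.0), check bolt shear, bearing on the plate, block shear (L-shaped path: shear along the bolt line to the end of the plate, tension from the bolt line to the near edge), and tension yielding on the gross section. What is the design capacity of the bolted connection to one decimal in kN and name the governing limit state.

Bolt shear: A_b = π(30)²/4 = 706.86 mm². φR_n = 0.75 × 372 × 706.86 × 5 × 1 = 986.1 kN.
Bearing (12 mm plate, F_u = 450 MPa): end bolts L_c = 39 − 33/2 = 22.5, R_n = min(1.2×22.5×12×450, 2.4×30×12×450) = 145.8 kN/bolt; interior L_c = 88 − 33 = 55, R_n = 356.4 kN/bolt. φR_n = 0.75 × (1×145.8 + 4×356.4) = 1178.6 kN.
Block shear: shear path 1×[39+4×88] = 1×391 mm, A_gv = 4692, A_nv = 1×(391 − 4.5×35)×12 = 2802 mm²; tension to near edge: (62 − 0.5×35)×12 = 534 mm². R_n = min(0.6×450×2802, 0.6×345×4692) + 1.0×450×534 = min(756.54, 971.24) + 240.3 = 996.84 kN. φR_n = 0.75 × 996.84 = 747.6 kN.
Tension yield (gross): A_g = 179×12 = 2148 mm². φR_n = 0.90 × 345 × 2148 = 667.0 kN.
Governing: min(986.1, 1178.6, 747.6, 667.0) = 667.0 kN → gross-section yield.

667.0 kN (gross-section yield governs)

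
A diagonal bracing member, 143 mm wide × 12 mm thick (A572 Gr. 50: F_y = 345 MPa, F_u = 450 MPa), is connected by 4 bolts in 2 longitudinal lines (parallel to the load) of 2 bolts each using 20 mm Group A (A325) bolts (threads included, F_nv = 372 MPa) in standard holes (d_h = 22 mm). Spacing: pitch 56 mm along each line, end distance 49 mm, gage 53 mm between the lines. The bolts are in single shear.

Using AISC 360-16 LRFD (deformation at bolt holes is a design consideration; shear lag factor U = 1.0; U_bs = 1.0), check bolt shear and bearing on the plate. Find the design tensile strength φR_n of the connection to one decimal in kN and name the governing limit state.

350.6 kN (bolt shear governs)

Bolt shear: A_b = π(20)²/4 = 314.16 mm². φR_n = 0.75 × 372 × 314.16 × 4 × 1 = 350.6 kN.
Bearing (12 mm plate, F_u = 450 MPa): end bolts L_c = 49 − 22/2 = 38, R_n = min(1.2×38×12×450, 2.4×20×12×450) = 246.24 kN/bolt; interior L_c = 56 − 22 = 34, R_n = 220.32 kN/bolt. φR_n = 0.75 × (2×246.24 + 2×220.32) = 699.8 kN.
Governing: min(350.6, 699.8) = 350.6 kN → bolt shear.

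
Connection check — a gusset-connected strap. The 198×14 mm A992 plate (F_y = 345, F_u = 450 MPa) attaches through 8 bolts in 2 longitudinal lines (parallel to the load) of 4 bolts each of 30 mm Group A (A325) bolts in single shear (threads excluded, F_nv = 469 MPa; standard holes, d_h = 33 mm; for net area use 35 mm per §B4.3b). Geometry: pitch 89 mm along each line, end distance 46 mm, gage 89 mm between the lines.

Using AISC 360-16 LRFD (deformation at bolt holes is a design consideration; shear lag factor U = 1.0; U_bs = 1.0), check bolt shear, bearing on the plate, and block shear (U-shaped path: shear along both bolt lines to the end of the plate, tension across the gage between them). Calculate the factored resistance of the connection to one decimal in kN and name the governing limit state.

Bolt shear: A_b = π(30)²/4 = 706.86 mm². φR_n = 0.75 × 469 × 706.86 × 8 × 1 = 1989.1 kN.
Bearing (14 mm plate, F_u = 450 MPa): end bolts L_c = 46 − 33/2 = 29.5, R_n = min(1.2×29.5×14×450, 2.4×30×14×450) = 223.02 kN/bolt; interior L_c = 89 − 33 = 56, R_n = 423.36 kN/bolt. φR_n = 0.75 × (2×223.02 + 6×423.36) = 2239.7 kN.
Block shear: shear path 2×[46+3×89] = 2×313 mm, A_gv = 8764, A_nv = 2×(313 − 3.5×35)×14 = 5334 mm²; tension across gage: (89 − 1×35)×14 = 756 mm². R_n = min(0.6×450×5334, 0.6×345×8764) + 1.0×450×756 = min(1440.2, 1814.1) + 340.2 = 1780.4 kN. φR_n = 0.75 × 1780.4 = 1335.3 kN.
Governing: min(1989.1, 2239.7, 1335.3) = 1335.3 kN → block shear.

1335.3 kN (block shear governs)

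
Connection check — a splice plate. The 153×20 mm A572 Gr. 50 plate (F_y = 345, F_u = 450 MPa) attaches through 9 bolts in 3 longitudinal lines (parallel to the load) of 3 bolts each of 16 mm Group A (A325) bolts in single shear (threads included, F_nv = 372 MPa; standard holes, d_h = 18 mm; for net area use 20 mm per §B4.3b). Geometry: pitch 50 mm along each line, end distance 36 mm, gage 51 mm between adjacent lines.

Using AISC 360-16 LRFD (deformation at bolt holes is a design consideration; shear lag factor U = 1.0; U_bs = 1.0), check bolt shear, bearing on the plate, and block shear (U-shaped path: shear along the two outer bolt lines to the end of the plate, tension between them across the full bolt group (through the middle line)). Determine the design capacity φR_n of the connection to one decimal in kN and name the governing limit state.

504.9 kN (bolt shear governs)

Bolt shear: A_b = π(16)²/4 = 201.06 mm². φR_n = 0.75 × 372 × 201.06 × 9 × 1 = 504.9 kN.
Bearing (20 mm plate, F_u = 450 MPa): end bolts L_c = 36 − 18/2 = 27, R_n = min(1.2×27×20×450, 2.4×16×20×450) = 291.6 kN/bolt; interior L_c = 50 − 18 = 32, R_n = 345.6 kN/bolt. φR_n = 0.75 × (3×291.6 + 6×345.6) = 2211.3 kN.
Block shear: shear path 2×[36+2×50] = 2×136 mm, A_gv = 5440, A_nv = 2×(136 − 2.5×20)×20 = 3440 mm²; tension across gage: (102 − 2×20)×20 = 1240 mm². R_n = min(0.6×450×3440, 0.6×345×5440) + 1.0×450×1240 = min(928.8, 1126.1) + 558 = 1486.8 kN. φR_n = 0.75 × 1486.8 = 1115.1 kN.
Governing: min(504.9, 2211.3, 1115.1) = 504.9 kN → bolt shear.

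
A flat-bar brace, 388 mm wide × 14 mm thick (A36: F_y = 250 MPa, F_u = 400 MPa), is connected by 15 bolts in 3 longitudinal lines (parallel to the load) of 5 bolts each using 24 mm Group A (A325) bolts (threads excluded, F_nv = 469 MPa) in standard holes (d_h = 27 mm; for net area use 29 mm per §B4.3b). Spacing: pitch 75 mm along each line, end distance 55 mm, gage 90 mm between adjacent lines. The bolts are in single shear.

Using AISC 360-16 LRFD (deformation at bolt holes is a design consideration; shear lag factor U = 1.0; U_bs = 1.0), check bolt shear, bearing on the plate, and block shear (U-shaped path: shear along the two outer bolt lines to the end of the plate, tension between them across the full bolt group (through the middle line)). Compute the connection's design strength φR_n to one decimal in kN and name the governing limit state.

Bolt shear: A_b = π(24)²/4 = 452.39 mm². φR_n = 0.75 × 469 × 452.39 × 15 × 1 = 2386.9 kN.
Bearing (14 mm plate, F_u = 400 MPa): end bolts L_c = 55 − 27/2 = 41.5, R_n = min(1.2×41.5×14×400, 2.4×24×14×400) = 278.88 kN/bolt; interior L_c = 75 − 27 = 48, R_n = 322.56 kN/bolt. φR_n = 0.75 × (3×278.88 + 12×322.56) = 3530.5 kN.
Block shear: shear path 2×[55+4×75] = 2×355 mm, A_gv = 9940, A_nv = 2×(355 − 4.5×29)×14 = 6286 mm²; tension across gage: (180 − 2×29)×14 = 1708 mm². R_n = min(0.6×400×6286, 0.6×250×9940) + 1.0×400×1708 = min(1508.6, 1491) + 683.2 = 2174.2 kN. φR_n = 0.75 × 2174.2 = 1630.7 kN.
Governing: min(2386.9, 3530.5, 1630.7) = 1630.7 kN → block shear.

1630.7 kN (block shear governs)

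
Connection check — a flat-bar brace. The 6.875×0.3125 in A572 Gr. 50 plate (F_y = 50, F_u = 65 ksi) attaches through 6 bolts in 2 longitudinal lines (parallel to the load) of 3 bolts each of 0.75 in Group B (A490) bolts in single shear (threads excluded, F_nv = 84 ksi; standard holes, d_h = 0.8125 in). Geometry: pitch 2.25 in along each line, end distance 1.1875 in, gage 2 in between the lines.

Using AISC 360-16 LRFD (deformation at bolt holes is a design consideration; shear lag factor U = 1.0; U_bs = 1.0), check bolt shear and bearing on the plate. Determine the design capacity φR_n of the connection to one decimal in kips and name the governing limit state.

133.7 kips (bearing governs)

Bolt shear: A_b = π(0.75)²/4 = 0.44179 in². φR_n = 0.75 × 84 × 0.44179 × 6 × 1 = 167.0 kips.
Bearing (0.3125 in plate, F_u = 65 ksi): end bolts L_c = 1.1875 − 0.8125/2 = 0.78125, R_n = min(1.2×0.78125×0.3125×65, 2.4×0.75×0.3125×65) = 19.043 kips/bolt; interior L_c = 2.25 − 0.8125 = 1.4375, R_n = 35.039 kips/bolt. φR_n = 0.75 × (2×19.043 + 4×35.039) = 133.7 kips.
Governing: min(167.0, 133.7) = 133.7 kips → bearing.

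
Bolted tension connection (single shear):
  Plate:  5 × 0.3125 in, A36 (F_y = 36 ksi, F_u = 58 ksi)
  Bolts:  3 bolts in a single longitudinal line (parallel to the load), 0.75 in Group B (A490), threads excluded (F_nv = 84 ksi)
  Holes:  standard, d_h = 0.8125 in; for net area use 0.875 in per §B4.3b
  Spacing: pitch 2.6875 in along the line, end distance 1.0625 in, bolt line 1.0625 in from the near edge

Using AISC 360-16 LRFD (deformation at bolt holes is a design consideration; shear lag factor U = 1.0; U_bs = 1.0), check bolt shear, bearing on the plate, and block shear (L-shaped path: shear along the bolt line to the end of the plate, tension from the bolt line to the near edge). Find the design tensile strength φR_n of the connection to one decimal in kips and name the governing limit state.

41.1 kips (block shear governs)

Bolt shear: A_b = π(0.75)²/4 = 0.44179 in². φR_n = 0.75 × 84 × 0.44179 × 3 × 1 = 83.5 kips.
Bearing (0.3125 in plate, F_u = 58 ksi): end bolts L_c = 1.0625 − 0.8125/2 = 0.65625, R_n = min(1.2×0.65625×0.3125×58, 2.4×0.75×0.3125×58) = 14.273 kips/bolt; interior L_c = 2.6875 − 0.8125 = 1.875, R_n = 32.625 kips/bolt. φR_n = 0.75 × (1×14.273 + 2×32.625) = 59.6 kips.
Block shear: shear path 1×[1.0625+2×2.6875] = 1×6.4375 in, A_gv = 2.0117, A_nv = 1×(6.4375 − 2.5×0.875)×0.3125 = 1.3281 in²; tension to near edge: (1.0625 − 0.5×0.875)×0.3125 = 0.19531 in². R_n = min(0.6×58×1.3281, 0.6×36×2.0117) + 1.0×58×0.19531 = min(46.218, 43.453) + 11.328 = 54.781 kips. φR_n = 0.75 × 54.781 = 41.1 kips.
Governing: min(83.5, 59.6, 41.1) = 41.1 kips → block shear.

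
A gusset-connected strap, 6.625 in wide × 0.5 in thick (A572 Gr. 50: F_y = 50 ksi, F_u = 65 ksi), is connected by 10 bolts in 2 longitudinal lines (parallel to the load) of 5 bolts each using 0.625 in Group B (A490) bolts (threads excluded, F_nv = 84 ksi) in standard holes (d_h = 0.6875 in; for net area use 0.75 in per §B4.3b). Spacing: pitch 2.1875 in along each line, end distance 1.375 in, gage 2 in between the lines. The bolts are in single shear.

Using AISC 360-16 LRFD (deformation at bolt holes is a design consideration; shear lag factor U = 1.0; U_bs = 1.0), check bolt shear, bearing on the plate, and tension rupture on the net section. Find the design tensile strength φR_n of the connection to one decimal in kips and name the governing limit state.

Bolt shear: A_b = π(0.625)²/4 = 0.3068 in². φR_n = 0.75 × 84 × 0.3068 × 10 × 1 = 193.3 kips.
Bearing (0.5 in plate, F_u = 65 ksi): end bolts L_c = 1.375 − 0.6875/2 = 1.03125, R_n = min(1.2×1.03125×0.5×65, 2.4×0.625×0.5×65) = 40.219 kips/bolt; interior L_c = 2.1875 − 0.6875 = 1.5, R_n = 48.75 kips/bolt. φR_n = 0.75 × (2×40.219 + 8×48.75) = 352.8 kips.
Tension rupture (net): A_n = (6.625 − 2×0.75)×0.5 = 2.5625 in² (U = 1.0, A_e = A_n). φR_n = 0.75 × 65 × 2.5625 = 124.9 kips.
Governing: min(193.3, 352.8, 124.9) = 124.9 kips → net-section rupture.

124.9 kips (net-section rupture governs)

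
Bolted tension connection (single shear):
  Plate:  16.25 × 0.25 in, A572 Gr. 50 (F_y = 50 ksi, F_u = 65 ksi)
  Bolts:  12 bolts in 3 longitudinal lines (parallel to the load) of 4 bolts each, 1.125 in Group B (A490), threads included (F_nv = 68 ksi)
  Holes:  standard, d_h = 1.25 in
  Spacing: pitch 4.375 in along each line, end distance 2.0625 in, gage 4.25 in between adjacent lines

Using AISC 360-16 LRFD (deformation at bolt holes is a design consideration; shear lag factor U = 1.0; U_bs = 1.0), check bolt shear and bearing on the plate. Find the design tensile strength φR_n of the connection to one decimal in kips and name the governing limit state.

Bolt shear: A_b = π(1.125)²/4 = 0.99402 in². φR_n = 0.75 × 68 × 0.99402 × 12 × 1 = 608.3 kips.
Bearing (0.25 in plate, F_u = 65 ksi): end bolts L_c = 2.0625 − 1.25/2 = 1.4375, R_n = min(1.2×1.4375×0.25×65, 2.4×1.125×0.25×65) = 28.031 kips/bolt; interior L_c = 4.375 − 1.25 = 3.125, R_n = 43.875 kips/bolt. φR_n = 0.75 × (3×28.031 + 9×43.875) = 359.2 kips.
Governing: min(608.3, 359.2) = 359.2 kips → bearing.

359.2 kips (bearing governs)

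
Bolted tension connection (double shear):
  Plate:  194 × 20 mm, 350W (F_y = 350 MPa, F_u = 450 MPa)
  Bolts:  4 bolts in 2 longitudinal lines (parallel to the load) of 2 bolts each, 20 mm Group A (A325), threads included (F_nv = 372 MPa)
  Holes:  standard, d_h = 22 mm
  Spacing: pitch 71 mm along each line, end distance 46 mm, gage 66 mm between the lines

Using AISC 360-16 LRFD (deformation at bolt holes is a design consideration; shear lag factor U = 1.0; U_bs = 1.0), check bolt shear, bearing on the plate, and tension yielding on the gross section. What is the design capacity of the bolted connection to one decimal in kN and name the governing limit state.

Bolt shear: A_b = π(20)²/4 = 314.16 mm². φR_n = 0.75 × 372 × 314.16 × 4 × 2 = 701.2 kN.
Bearing (20 mm plate, F_u = 450 MPa): end bolts L_c = 46 − 22/2 = 35, R_n = min(1.2×35×20×450, 2.4×20×20×450) = 378 kN/bolt; interior L_c = 71 − 22 = 49, R_n = 432 kN/bolt. φR_n = 0.75 × (2×378 + 2×432) = 1215.0 kN.
Tension yield (gross): A_g = 194×20 = 3880 mm². φR_n = 0.90 × 350 × 3880 = 1222.2 kN.
Governing: min(701.2, 1215.0, 1222.2) = 701.2 kN → bolt shear.

701.2 kN (bolt shear governs)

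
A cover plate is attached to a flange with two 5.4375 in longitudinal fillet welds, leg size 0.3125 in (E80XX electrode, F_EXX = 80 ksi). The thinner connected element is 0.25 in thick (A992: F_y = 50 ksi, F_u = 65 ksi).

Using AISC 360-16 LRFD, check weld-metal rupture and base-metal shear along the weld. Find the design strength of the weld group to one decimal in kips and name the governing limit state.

Weld metal: throat = 0.707×0.3125 = 0.22094 in, L = 2×5.4375 = 10.875 in. φR_n = 0.75 × 0.6 × 80 × 0.22094 × 10.875 = 86.5 kips.
Base metal shear (0.25 in plate): yield φR_n = 1.0×0.6×50×0.25×10.875 = 81.6 kips; rupture φR_n = 0.75×0.6×65×0.25×10.875 = 79.5 kips; take 79.5 kips (rupture).
Governing: min(86.5, 79.5) = 79.5 kips → base-metal shear.

79.5 kips (base-metal shear governs)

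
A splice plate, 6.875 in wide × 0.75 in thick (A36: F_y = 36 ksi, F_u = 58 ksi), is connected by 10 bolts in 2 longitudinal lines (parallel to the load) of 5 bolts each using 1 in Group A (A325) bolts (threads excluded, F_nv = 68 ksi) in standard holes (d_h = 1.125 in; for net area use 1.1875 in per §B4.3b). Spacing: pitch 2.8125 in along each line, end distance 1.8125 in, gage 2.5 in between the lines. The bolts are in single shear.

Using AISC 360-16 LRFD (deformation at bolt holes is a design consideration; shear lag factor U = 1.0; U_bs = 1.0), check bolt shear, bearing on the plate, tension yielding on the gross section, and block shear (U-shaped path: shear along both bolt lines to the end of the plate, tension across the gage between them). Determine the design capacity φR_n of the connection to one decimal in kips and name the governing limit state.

167.1 kips (gross-section yield governs)

Bolt shear: A_b = π(1)²/4 = 0.7854 in². φR_n = 0.75 × 68 × 0.7854 × 10 × 1 = 400.6 kips.
Bearing (0.75 in plate, F_u = 58 ksi): end bolts L_c = 1.8125 − 1.125/2 = 1.25, R_n = min(1.2×1.25×0.75×58, 2.4×1×0.75×58) = 65.25 kips/bolt; interior L_c = 2.8125 − 1.125 = 1.6875, R_n = 88.088 kips/bolt. φR_n = 0.75 × (2×65.25 + 8×88.088) = 626.4 kips.
Tension yield (gross): A_g = 6.875×0.75 = 5.1563 in². φR_n = 0.90 × 36 × 5.1563 = 167.1 kips.
Block shear: shear path 2×[1.8125+4×2.8125] = 2×13.0625 in, A_gv = 19.594, A_nv = 2×(13.0625 − 4.5×1.1875)×0.75 = 11.578 in²; tension across gage: (2.5 − 1×1.1875)×0.75 = 0.98438 in². R_n = min(0.6×58×11.578, 0.6×36×19.594) + 1.0×58×0.98438 = min(402.91, 423.23) + 57.094 = 460 kips. φR_n = 0.75 × 460 = 345.0 kips.
Governing: min(400.6, 626.4, 167.1, 345.0) = 167.1 kips → gross-section yield.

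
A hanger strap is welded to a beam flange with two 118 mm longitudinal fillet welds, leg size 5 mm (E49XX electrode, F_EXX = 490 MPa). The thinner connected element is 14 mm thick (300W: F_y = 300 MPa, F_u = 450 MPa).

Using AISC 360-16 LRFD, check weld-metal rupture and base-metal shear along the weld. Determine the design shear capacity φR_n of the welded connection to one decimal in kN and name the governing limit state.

184.0 kN (weld metal governs)

Weld metal: throat = 0.707×5 = 3.535 mm, L = 2×118 = 236 mm. φR_n = 0.75 × 0.6 × 490 × 3.535 × 236 = 184.0 kN.
Base metal shear (14 mm plate): yield φR_n = 1.0×0.6×300×14×236 = 594.7 kN; rupture φR_n = 0.75×0.6×450×14×236 = 669.1 kN; take 594.7 kN (yield).
Governing: min(184.0, 594.7) = 184.0 kN → weld metal.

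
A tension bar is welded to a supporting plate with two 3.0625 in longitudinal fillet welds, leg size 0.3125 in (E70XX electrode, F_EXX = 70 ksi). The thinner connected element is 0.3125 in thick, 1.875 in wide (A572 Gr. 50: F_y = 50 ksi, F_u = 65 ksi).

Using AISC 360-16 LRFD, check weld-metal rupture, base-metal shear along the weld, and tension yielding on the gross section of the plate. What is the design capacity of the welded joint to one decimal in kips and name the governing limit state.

Weld metal: throat = 0.707×0.3125 = 0.22094 in, L = 2×3.0625 = 6.125 in. φR_n = 0.75 × 0.6 × 70 × 0.22094 × 6.125 = 42.6 kips.
Base metal shear (0.3125 in plate): yield φR_n = 1.0×0.6×50×0.3125×6.125 = 57.4 kips; rupture φR_n = 0.75×0.6×65×0.3125×6.125 = 56.0 kips; take 56.0 kips (rupture).
Tension yield (gross): A_g = 1.875×0.3125 = 0.58594 in². φR_n = 0.90 × 50 × 0.58594 = 26.4 kips.
Governing: min(42.6, 56.0, 26.4) = 26.4 kips → gross-section yield.

26.4 kips (gross-section yield governs)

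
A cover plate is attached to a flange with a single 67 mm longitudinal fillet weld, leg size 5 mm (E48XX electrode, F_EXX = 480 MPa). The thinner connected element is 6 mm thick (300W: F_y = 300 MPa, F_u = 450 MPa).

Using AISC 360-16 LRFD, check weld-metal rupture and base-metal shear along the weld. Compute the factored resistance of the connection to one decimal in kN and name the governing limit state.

51.2 kN (weld metal governs)

Weld metal: throat = 0.707×5 = 3.535 mm, L = 67 mm. φR_n = 0.75 × 0.6 × 480 × 3.535 × 67 = 51.2 kN.
Base metal shear (6 mm plate): yield φR_n = 1.0×0.6×300×6×67 = 72.4 kN; rupture φR_n = 0.75×0.6×450×6×67 = 81.4 kN; take 72.4 kN (yield).
Governing: min(51.2, 72.4) = 51.2 kN → weld metal.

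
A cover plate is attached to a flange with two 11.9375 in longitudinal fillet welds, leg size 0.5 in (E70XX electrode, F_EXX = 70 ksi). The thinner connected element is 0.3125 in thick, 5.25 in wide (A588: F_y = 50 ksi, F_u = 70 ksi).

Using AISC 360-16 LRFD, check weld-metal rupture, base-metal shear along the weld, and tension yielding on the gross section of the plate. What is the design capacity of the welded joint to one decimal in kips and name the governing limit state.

Weld metal: throat = 0.707×0.5 = 0.3535 in, L = 2×11.9375 = 23.875 in. φR_n = 0.75 × 0.6 × 70 × 0.3535 × 23.875 = 265.9 kips.
Base metal shear (0.3125 in plate): yield φR_n = 1.0×0.6×50×0.3125×23.875 = 223.8 kips; rupture φR_n = 0.75×0.6×70×0.3125×23.875 = 235.0 kips; take 223.8 kips (yield).
Tension yield (gross): A_g = 5.25×0.3125 = 1.6406 in². φR_n = 0.90 × 50 × 1.6406 = 73.8 kips.
Governing: min(265.9, 223.8, 73.8) = 73.8 kips → gross-section yield.

73.8 kips (gross-section yield governs)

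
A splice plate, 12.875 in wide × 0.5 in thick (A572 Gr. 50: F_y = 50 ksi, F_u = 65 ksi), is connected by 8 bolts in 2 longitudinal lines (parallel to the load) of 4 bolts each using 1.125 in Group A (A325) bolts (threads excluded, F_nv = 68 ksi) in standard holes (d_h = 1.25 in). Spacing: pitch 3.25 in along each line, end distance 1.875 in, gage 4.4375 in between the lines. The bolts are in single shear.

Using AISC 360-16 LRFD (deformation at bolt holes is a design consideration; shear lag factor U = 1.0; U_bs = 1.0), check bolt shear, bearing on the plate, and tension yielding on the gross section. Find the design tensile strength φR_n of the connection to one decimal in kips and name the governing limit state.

289.7 kips (gross-section yield governs)

Bolt shear: A_b = π(1.125)²/4 = 0.99402 in². φR_n = 0.75 × 68 × 0.99402 × 8 × 1 = 405.6 kips.
Bearing (0.5 in plate, F_u = 65 ksi): end bolts L_c = 1.875 − 1.25/2 = 1.25, R_n = min(1.2×1.25×0.5×65, 2.4×1.125×0.5×65) = 48.75 kips/bolt; interior L_c = 3.25 − 1.25 = 2, R_n = 78 kips/bolt. φR_n = 0.75 × (2×48.75 + 6×78) = 424.1 kips.
Tension yield (gross): A_g = 12.875×0.5 = 6.4375 in². φR_n = 0.90 × 50 × 6.4375 = 289.7 kips.
Governing: min(405.6, 424.1, 289.7) = 289.7 kips → gross-section yield.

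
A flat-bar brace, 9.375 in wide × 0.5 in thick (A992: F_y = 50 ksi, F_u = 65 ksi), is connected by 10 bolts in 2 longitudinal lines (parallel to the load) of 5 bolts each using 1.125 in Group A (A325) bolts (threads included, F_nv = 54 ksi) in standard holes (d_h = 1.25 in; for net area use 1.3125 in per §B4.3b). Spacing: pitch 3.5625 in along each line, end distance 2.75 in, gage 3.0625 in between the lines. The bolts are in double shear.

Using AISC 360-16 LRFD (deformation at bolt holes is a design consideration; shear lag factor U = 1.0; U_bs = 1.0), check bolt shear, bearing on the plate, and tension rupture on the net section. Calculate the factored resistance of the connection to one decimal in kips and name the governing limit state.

164.5 kips (net-section rupture governs)

Bolt shear: A_b = π(1.125)²/4 = 0.99402 in². φR_n = 0.75 × 54 × 0.99402 × 10 × 2 = 805.2 kips.
Bearing (0.5 in plate, F_u = 65 ksi): end bolts L_c = 2.75 − 1.25/2 = 2.125, R_n = min(1.2×2.125×0.5×65, 2.4×1.125×0.5×65) = 82.875 kips/bolt; interior L_c = 3.5625 − 1.25 = 2.3125, R_n = 87.75 kips/bolt. φR_n = 0.75 × (2×82.875 + 8×87.75) = 650.8 kips.
Tension rupture (net): A_n = (9.375 − 2×1.3125)×0.5 = 3.375 in² (U = 1.0, A_e = A_n). φR_n = 0.75 × 65 × 3.375 = 164.5 kips.
Governing: min(805.2, 650.8, 164.5) = 164.5 kips → net-section rupture.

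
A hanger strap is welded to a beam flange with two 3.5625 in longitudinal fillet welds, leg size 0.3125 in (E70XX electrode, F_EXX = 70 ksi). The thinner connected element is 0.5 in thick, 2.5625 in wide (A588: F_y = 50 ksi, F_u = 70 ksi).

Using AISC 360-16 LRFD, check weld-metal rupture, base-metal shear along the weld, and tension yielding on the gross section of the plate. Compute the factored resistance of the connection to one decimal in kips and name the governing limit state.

49.6 kips (weld metal governs)

Weld metal: throat = 0.707×0.3125 = 0.22094 in, L = 2×3.5625 = 7.125 in. φR_n = 0.75 × 0.6 × 70 × 0.22094 × 7.125 = 49.6 kips.
Base metal shear (0.5 in plate): yield φR_n = 1.0×0.6×50×0.5×7.125 = 106.9 kips; rupture φR_n = 0.75×0.6×70×0.5×7.125 = 112.2 kips; take 106.9 kips (yield).
Tension yield (gross): A_g = 2.5625×0.5 = 1.2813 in². φR_n = 0.90 × 50 × 1.2813 = 57.7 kips.
Governing: min(49.6, 106.9, 57.7) = 49.6 kips → weld metal.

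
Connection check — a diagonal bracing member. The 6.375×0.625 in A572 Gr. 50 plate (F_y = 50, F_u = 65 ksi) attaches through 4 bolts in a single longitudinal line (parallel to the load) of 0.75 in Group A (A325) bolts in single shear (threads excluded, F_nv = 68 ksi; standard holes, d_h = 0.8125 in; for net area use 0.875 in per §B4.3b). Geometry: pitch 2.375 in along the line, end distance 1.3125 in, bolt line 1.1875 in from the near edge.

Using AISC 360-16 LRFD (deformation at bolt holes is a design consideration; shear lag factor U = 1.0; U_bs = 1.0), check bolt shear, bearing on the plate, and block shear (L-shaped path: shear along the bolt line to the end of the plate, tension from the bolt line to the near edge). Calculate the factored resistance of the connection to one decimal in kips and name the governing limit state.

90.1 kips (bolt shear governs)

Bolt shear: A_b = π(0.75)²/4 = 0.44179 in². φR_n = 0.75 × 68 × 0.44179 × 4 × 1 = 90.1 kips.
Bearing (0.625 in plate, F_u = 65 ksi): end bolts L_c = 1.3125 − 0.8125/2 = 0.90625, R_n = min(1.2×0.90625×0.625×65, 2.4×0.75×0.625×65) = 44.18 kips/bolt; interior L_c = 2.375 − 0.8125 = 1.5625, R_n = 73.125 kips/bolt. φR_n = 0.75 × (1×44.18 + 3×73.125) = 197.7 kips.
Block shear: shear path 1×[1.3125+3×2.375] = 1×8.4375 in, A_gv = 5.2734, A_nv = 1×(8.4375 − 3.5×0.875)×0.625 = 3.3594 in²; tension to near edge: (1.1875 − 0.5×0.875)×0.625 = 0.46875 in². R_n = min(0.6×65×3.3594, 0.6×50×5.2734) + 1.0×65×0.46875 = min(131.02, 158.2) + 30.469 = 161.49 kips. φR_n = 0.75 × 161.49 = 121.1 kips.
Governing: min(90.1, 197.7, 121.1) = 90.1 kips → bolt shear.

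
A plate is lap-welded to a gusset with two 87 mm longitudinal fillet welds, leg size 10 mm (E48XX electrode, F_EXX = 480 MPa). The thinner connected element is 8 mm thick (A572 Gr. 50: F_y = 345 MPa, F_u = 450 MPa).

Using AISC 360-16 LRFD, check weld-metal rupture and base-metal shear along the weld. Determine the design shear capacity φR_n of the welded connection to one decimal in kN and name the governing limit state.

265.7 kN (weld metal governs)

Weld metal: throat = 0.707×10 = 7.07 mm, L = 2×87 = 174 mm. φR_n = 0.75 × 0.6 × 480 × 7.07 × 174 = 265.7 kN.
Base metal shear (8 mm plate): yield φR_n = 1.0×0.6×345×8×174 = 288.1 kN; rupture φR_n = 0.75×0.6×450×8×174 = 281.9 kN; take 281.9 kN (rupture).
Governing: min(265.7, 281.9) = 265.7 kN → weld metal.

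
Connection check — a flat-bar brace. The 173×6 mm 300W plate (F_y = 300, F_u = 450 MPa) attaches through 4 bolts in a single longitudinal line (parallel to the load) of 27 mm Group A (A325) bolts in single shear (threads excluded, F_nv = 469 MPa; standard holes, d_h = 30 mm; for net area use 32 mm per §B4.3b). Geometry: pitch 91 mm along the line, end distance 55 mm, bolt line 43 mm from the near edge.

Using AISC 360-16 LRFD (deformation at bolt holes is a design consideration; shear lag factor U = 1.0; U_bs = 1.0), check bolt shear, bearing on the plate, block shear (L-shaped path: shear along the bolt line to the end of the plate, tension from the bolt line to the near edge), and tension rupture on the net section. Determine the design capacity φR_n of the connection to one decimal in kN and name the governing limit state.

285.5 kN (net-section rupture governs)

Bolt shear: A_b = π(27)²/4 = 572.56 mm². φR_n = 0.75 × 469 × 572.56 × 4 × 1 = 805.6 kN.
Bearing (6 mm plate, F_u = 450 MPa): end bolts L_c = 55 − 30/2 = 40, R_n = min(1.2×40×6×450, 2.4×27×6×450) = 129.6 kN/bolt; interior L_c = 91 − 30 = 61, R_n = 174.96 kN/bolt. φR_n = 0.75 × (1×129.6 + 3×174.96) = 490.9 kN.
Block shear: shear path 1×[55+3×91] = 1×328 mm, A_gv = 1968, A_nv = 1×(328 − 3.5×32)×6 = 1296 mm²; tension to near edge: (43 − 0.5×32)×6 = 162 mm². R_n = min(0.6×450×1296, 0.6×300×1968) + 1.0×450×162 = min(349.92, 354.24) + 72.9 = 422.82 kN. φR_n = 0.75 × 422.82 = 317.1 kN.
Tension rupture (net): A_n = (173 − 1×32)×6 = 846 mm² (U = 1.0, A_e = A_n). φR_n = 0.75 × 450 × 846 = 285.5 kN.
Governing: min(805.6, 490.9, 317.1, 285.5) = 285.5 kN → net-section rupture.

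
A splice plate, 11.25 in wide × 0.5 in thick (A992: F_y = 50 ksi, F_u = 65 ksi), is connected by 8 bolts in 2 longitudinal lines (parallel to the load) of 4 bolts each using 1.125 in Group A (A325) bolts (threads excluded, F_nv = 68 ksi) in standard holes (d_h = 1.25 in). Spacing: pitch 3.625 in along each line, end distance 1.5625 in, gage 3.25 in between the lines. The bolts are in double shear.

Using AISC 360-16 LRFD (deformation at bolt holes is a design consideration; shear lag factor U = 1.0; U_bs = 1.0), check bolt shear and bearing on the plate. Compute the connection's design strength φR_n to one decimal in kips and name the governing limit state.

Bolt shear: A_b = π(1.125)²/4 = 0.99402 in². φR_n = 0.75 × 68 × 0.99402 × 8 × 2 = 811.1 kips.
Bearing (0.5 in plate, F_u = 65 ksi): end bolts L_c = 1.5625 − 1.25/2 = 0.9375, R_n = min(1.2×0.9375×0.5×65, 2.4×1.125×0.5×65) = 36.563 kips/bolt; interior L_c = 3.625 − 1.25 = 2.375, R_n = 87.75 kips/bolt. φR_n = 0.75 × (2×36.563 + 6×87.75) = 449.7 kips.
Governing: min(811.1, 449.7) = 449.7 kips → bearing.

449.7 kips (bearing governs)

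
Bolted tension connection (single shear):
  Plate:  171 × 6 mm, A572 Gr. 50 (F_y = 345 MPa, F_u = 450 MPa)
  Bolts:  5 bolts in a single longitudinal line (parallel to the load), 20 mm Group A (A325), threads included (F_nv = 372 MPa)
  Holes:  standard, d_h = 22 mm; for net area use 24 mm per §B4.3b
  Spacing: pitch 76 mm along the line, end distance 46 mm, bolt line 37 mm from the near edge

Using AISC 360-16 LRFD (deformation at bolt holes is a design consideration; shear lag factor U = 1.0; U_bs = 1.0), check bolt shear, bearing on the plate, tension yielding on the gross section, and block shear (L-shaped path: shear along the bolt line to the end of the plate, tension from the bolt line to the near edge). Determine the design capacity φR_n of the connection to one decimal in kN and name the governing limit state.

Bolt shear: A_b = π(20)²/4 = 314.16 mm². φR_n = 0.75 × 372 × 314.16 × 5 × 1 = 438.3 kN.
Bearing (6 mm plate, F_u = 450 MPa): end bolts L_c = 46 − 22/2 = 35, R_n = min(1.2×35×6×450, 2.4×20×6×450) = 113.4 kN/bolt; interior L_c = 76 − 22 = 54, R_n = 129.6 kN/bolt. φR_n = 0.75 × (1×113.4 + 4×129.6) = 473.9 kN.
Tension yield (gross): A_g = 171×6 = 1026 mm². φR_n = 0.90 × 345 × 1026 = 318.6 kN.
Block shear: shear path 1×[46+4×76] = 1×350 mm, A_gv = 2100, A_nv = 1×(350 − 4.5×24)×6 = 1452 mm²; tension to near edge: (37 − 0.5×24)×6 = 150 mm². R_n = min(0.6×450×1452, 0.6×345×2100) + 1.0×450×150 = min(392.04, 434.7) + 67.5 = 459.54 kN. φR_n = 0.75 × 459.54 = 344.7 kN.
Governing: min(438.3, 473.9, 318.6, 344.7) = 318.6 kN → gross-section yield.

318.6 kN (gross-section yield governs)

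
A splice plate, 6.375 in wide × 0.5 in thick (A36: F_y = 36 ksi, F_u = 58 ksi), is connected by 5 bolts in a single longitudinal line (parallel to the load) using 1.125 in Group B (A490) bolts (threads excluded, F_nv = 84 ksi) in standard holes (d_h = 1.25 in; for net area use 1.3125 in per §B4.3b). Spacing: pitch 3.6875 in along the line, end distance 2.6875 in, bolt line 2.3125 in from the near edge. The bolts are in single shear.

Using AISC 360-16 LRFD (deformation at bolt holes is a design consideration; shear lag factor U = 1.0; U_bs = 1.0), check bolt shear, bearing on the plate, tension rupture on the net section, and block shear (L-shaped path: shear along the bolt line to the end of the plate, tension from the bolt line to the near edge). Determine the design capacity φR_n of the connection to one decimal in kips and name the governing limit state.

Bolt shear: A_b = π(1.125)²/4 = 0.99402 in². φR_n = 0.75 × 84 × 0.99402 × 5 × 1 = 313.1 kips.
Bearing (0.5 in plate, F_u = 58 ksi): end bolts L_c = 2.6875 − 1.25/2 = 2.0625, R_n = min(1.2×2.0625×0.5×58, 2.4×1.125×0.5×58) = 71.775 kips/bolt; interior L_c = 3.6875 − 1.25 = 2.4375, R_n = 78.3 kips/bolt. φR_n = 0.75 × (1×71.775 + 4×78.3) = 288.7 kips.
Tension rupture (net): A_n = (6.375 − 1×1.3125)×0.5 = 2.5313 in² (U = 1.0, A_e = A_n). φR_n = 0.75 × 58 × 2.5313 = 110.1 kips.
Block shear: shear path 1×[2.6875+4×3.6875] = 1×17.4375 in, A_gv = 8.7188, A_nv = 1×(17.4375 − 4.5×1.3125)×0.5 = 5.7656 in²; tension to near edge: (2.3125 − 0.5×1.3125)×0.5 = 0.82813 in². R_n = min(0.6×58×5.7656, 0.6×36×8.7188) + 1.0×58×0.82813 = min(200.64, 188.33) + 48.032 = 236.36 kips. φR_n = 0.75 × 236.36 = 177.3 kips.
Governing: min(313.1, 288.7, 110.1, 177.3) = 110.1 kips → net-section rupture.

110.1 kips (net-section rupture governs)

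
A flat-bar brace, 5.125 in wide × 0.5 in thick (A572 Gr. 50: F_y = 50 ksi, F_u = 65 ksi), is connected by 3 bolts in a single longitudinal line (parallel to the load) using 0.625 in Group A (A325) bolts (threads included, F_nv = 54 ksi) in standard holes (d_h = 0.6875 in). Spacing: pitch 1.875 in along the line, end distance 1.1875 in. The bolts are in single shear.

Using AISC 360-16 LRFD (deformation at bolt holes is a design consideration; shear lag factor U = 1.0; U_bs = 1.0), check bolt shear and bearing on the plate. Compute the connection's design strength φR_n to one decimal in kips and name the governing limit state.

Bolt shear: A_b = π(0.625)²/4 = 0.3068 in². φR_n = 0.75 × 54 × 0.3068 × 3 × 1 = 37.3 kips.
Bearing (0.5 in plate, F_u = 65 ksi): end bolts L_c = 1.1875 − 0.6875/2 = 0.84375, R_n = min(1.2×0.84375×0.5×65, 2.4×0.625×0.5×65) = 32.906 kips/bolt; interior L_c = 1.875 − 0.6875 = 1.1875, R_n = 46.313 kips/bolt. φR_n = 0.75 × (1×32.906 + 2×46.313) = 94.1 kips.
Governing: min(37.3, 94.1) = 37.3 kips → bolt shear.

37.3 kips (bolt shear governs)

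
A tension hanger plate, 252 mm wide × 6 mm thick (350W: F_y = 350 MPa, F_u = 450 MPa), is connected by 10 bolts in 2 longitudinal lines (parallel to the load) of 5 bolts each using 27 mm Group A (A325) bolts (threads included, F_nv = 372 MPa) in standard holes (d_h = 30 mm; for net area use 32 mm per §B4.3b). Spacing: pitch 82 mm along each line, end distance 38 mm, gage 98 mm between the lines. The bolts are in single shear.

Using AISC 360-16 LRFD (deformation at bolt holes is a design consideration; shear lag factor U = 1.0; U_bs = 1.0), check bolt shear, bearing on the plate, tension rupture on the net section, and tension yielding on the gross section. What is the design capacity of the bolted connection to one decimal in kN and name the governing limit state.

380.7 kN (net-section rupture governs)

Bolt shear: A_b = π(27)²/4 = 572.56 mm². φR_n = 0.75 × 372 × 572.56 × 10 × 1 = 1597.4 kN.
Bearing (6 mm plate, F_u = 450 MPa): end bolts L_c = 38 − 30/2 = 23, R_n = min(1.2×23×6×450, 2.4×27×6×450) = 74.52 kN/bolt; interior L_c = 82 − 30 = 52, R_n = 168.48 kN/bolt. φR_n = 0.75 × (2×74.52 + 8×168.48) = 1122.7 kN.
Tension rupture (net): A_n = (252 − 2×32)×6 = 1128 mm² (U = 1.0, A_e = A_n). φR_n = 0.75 × 450 × 1128 = 380.7 kN.
Tension yield (gross): A_g = 252×6 = 1512 mm². φR_n = 0.90 × 350 × 1512 = 476.3 kN.
Governing: min(1597.4, 1122.7, 380.7, 476.3) = 380.7 kN → net-section rupture.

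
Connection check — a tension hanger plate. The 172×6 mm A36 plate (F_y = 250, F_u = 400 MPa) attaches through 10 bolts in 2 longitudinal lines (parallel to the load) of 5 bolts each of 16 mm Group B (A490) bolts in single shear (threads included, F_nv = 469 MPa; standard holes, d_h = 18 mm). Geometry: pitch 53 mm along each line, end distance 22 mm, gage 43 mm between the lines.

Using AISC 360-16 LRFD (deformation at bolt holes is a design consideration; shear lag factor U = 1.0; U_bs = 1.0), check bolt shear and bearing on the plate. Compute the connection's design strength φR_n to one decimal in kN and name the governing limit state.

609.1 kN (bearing governs)

Bolt shear: A_b = π(16)²/4 = 201.06 mm². φR_n = 0.75 × 469 × 201.06 × 10 × 1 = 707.2 kN.
Bearing (6 mm plate, F_u = 400 MPa): end bolts L_c = 22 − 18/2 = 13, R_n = min(1.2×13×6×400, 2.4×16×6×400) = 37.44 kN/bolt; interior L_c = 53 − 18 = 35, R_n = 92.16 kN/bolt. φR_n = 0.75 × (2×37.44 + 8×92.16) = 609.1 kN.
Governing: min(707.2, 609.1) = 609.1 kN → bearing.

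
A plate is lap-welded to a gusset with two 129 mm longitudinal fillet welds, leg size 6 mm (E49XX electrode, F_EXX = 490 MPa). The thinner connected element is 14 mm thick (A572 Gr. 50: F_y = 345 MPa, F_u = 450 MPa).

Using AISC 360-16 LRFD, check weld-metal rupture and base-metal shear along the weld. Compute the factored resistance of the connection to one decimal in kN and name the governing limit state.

Weld metal: throat = 0.707×6 = 4.242 mm, L = 2×129 = 258 mm. φR_n = 0.75 × 0.6 × 490 × 4.242 × 258 = 241.3 kN.
Base metal shear (14 mm plate): yield φR_n = 1.0×0.6×345×14×258 = 747.7 kN; rupture φR_n = 0.75×0.6×450×14×258 = 731.4 kN; take 731.4 kN (rupture).
Governing: min(241.3, 731.4) = 241.3 kN → weld metal.

241.3 kN (weld metal governs)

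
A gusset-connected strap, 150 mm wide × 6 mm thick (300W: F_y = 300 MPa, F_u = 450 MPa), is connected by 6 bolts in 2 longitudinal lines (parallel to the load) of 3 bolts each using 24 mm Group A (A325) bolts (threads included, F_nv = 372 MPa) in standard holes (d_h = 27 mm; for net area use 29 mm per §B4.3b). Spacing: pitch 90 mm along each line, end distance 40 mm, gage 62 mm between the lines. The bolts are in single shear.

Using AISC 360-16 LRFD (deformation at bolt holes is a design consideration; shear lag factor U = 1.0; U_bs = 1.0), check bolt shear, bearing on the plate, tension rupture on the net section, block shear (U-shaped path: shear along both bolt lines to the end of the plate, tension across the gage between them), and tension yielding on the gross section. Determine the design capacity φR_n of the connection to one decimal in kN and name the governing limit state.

186.3 kN (net-section rupture governs)

Bolt shear: A_b = π(24)²/4 = 452.39 mm². φR_n = 0.75 × 372 × 452.39 × 6 × 1 = 757.3 kN.
Bearing (6 mm plate, F_u = 450 MPa): end bolts L_c = 40 − 27/2 = 26.5, R_n = min(1.2×26.5×6×450, 2.4×24×6×450) = 85.86 kN/bolt; interior L_c = 90 − 27 = 63, R_n = 155.52 kN/bolt. φR_n = 0.75 × (2×85.86 + 4×155.52) = 595.4 kN.
Tension rupture (net): A_n = (150 − 2×29)×6 = 552 mm² (U = 1.0, A_e = A_n). φR_n = 0.75 × 450 × 552 = 186.3 kN.
Block shear: shear path 2×[40+2×90] = 2×220 mm, A_gv = 2640, A_nv = 2×(220 − 2.5×29)×6 = 1770 mm²; tension across gage: (62 − 1×29)×6 = 198 mm². R_n = min(0.6×450×1770, 0.6×300×2640) + 1.0×450×198 = min(477.9, 475.2) + 89.1 = 564.3 kN. φR_n = 0.75 × 564.3 = 423.2 kN.
Tension yield (gross): A_g = 150×6 = 900 mm². φR_n = 0.90 × 300 × 900 = 243.0 kN.
Governing: min(757.3, 595.4, 186.3, 423.2, 243.0) = 186.3 kN → net-section rupture.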